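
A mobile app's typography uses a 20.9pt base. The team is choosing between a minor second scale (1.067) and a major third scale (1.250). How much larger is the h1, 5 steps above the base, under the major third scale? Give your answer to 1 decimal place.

Minor second: 20.9 × 1.067⁵ = 28.905pt
Major third: 20.9 × 1.250⁵ = 63.782pt
Difference: 63.782 − 28.905 = 34.877pt

34.9pt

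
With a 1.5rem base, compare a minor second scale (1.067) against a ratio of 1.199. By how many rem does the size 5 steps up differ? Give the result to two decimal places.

Minor second: 1.5 × 1.067⁵ = 2.0745rem
At 1.199: 1.5 × 1.199⁵ = 3.7170rem
Difference: 3.7170 − 2.0745 = 1.6425rem

1.64rem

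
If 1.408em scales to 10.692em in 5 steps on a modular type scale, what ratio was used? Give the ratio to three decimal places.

r⁵ = 10.692 / 1.408, so r = (10.692/1.408)^(1/5).
r = 7.5938^(1/5) ≈ 1.5000

1.500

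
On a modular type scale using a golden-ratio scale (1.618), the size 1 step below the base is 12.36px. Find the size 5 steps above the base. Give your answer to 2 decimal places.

221.76px

Moving from step -1 to step +5 is 6 steps up, so multiply by r⁶.
12.36 × 1.618⁶ = 12.36 × 17.94201 ≈ 221.763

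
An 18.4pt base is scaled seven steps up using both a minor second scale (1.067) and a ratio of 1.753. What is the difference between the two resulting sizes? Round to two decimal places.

907.06pt

Minor second: 18.4 × 1.067⁷ = 28.9714pt
At 1.753: 18.4 × 1.753⁷ = 936.0332pt
Difference: 936.0332 − 28.9714 = 907.0618pt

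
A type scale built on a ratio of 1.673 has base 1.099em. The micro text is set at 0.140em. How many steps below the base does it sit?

4

1.673ⁿ = 1.099 / 0.140 = 7.8500
n = ln(7.8500) / ln(1.673) = 2.0605 / 0.5146 ≈ 4.00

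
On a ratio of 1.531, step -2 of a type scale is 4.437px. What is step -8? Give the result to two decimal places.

0.34px

The gap is -8 − (-2) = -6 steps, so the factor is 1.531^-6.
4.437 ÷ 1.531⁶ = 4.437 ÷ 12.87808 ≈ 0.345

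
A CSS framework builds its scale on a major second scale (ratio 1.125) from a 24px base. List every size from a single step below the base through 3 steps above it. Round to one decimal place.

21.3px, 24.0px, 27.0px, 30.4px, 34.2px

Step -1: 24.0 ÷ 1.125 = 21.3
Step 0: 24px
Step 1: 24.0 × 1.125 = 27.0
Step 2: 24.0 × 1.125² = 30.4
Step 3: 24.0 × 1.125³ = 34.2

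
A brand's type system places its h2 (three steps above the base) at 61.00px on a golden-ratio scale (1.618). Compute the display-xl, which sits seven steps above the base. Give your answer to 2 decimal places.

418.07px

The gap is 7 − (3) = 4 steps, so the factor is 1.618^4.
61.00 × 1.618⁴ = 61.00 × 6.85353 ≈ 418.065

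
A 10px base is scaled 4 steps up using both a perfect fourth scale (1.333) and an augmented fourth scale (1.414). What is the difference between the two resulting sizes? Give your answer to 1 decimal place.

8.4px

Perfect fourth: 10.0 × 1.333⁴ = 31.573px
Augmented fourth: 10.0 × 1.414⁴ = 39.976px
Difference: 39.976 − 31.573 = 8.403px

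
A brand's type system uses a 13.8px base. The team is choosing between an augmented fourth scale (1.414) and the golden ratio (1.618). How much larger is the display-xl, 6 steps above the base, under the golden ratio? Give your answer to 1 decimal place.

Augmented fourth: 13.8 × 1.414⁶ = 110.300px
Golden ratio: 13.8 × 1.618⁶ = 247.600px
Difference: 247.600 − 110.300 = 137.300px

137.3px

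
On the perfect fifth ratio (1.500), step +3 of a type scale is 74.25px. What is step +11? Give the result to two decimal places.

1902.95px

74.25 × 1.500⁸ = 74.25 × 25.62891 ≈ 1902.946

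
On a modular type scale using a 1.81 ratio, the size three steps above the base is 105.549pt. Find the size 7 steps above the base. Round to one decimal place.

105.549 × 1.81⁴ = 105.549 × 10.73283 ≈ 1132.840

1132.8pt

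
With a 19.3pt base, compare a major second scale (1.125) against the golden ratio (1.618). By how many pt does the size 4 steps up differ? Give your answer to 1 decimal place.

101.4pt

Major second: 19.3 × 1.125⁴ = 30.915pt
Golden ratio: 19.3 × 1.618⁴ = 132.273pt
Difference: 132.273 − 30.915 = 101.358pt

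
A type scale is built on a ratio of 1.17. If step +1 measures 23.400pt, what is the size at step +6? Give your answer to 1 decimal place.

51.3pt

The gap is 6 − (1) = 5 steps, so the factor is 1.17^5.
23.400 × 1.17⁵ = 23.400 × 2.19245 ≈ 51.303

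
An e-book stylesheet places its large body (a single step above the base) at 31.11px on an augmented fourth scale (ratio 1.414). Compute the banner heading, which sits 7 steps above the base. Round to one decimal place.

248.7px

31.11 × 1.414⁶ = 31.11 × 7.99275 ≈ 248.655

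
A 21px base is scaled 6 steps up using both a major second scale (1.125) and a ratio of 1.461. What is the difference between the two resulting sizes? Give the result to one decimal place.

Major second: 21.0 × 1.125⁶ = 42.573px
At 1.461: 21.0 × 1.461⁶ = 204.230px
Difference: 204.230 − 42.573 = 161.657px

161.7px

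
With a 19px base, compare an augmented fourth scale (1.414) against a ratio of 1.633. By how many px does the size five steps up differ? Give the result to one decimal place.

Augmented fourth: 19.0 × 1.414⁵ = 107.399px
At 1.633: 19.0 × 1.633⁵ = 220.640px
Difference: 220.640 − 107.399 = 113.241px

113.2px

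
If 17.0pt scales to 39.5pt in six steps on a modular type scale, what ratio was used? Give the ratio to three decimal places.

r⁶ = 39.5 / 17.0, so r = (39.5/17.0)^(1/6).
r = 2.3235^(1/6) ≈ 1.1509

1.151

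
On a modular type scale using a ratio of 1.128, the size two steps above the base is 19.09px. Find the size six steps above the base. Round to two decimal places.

30.91px

Moving from step +2 to step +6 is 4 steps up, so multiply by r⁴.
19.09 × 1.128⁴ = 19.09 × 1.61896 ≈ 30.906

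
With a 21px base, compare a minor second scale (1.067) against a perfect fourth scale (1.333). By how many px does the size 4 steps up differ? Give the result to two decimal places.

39.08px

Minor second: 21.0 × 1.067⁴ = 27.2193px
Perfect fourth: 21.0 × 1.333⁴ = 66.3040px
Difference: 66.3040 − 27.2193 = 39.0847px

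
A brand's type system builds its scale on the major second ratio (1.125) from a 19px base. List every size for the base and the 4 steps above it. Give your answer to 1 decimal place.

19.0px, 21.4px, 24.0px, 27.1px, 30.4px

Step 0: 19px
Step 1: 19.0 × 1.125 = 21.4
Step 2: 19.0 × 1.125² = 24.0
Step 3: 19.0 × 1.125³ = 27.1
Step 4: 19.0 × 1.125⁴ = 30.4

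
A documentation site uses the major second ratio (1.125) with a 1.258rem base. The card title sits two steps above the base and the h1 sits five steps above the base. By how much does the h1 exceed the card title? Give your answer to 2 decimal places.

0.67rem

Step 2: 1.258 × 1.125² = 1.5922rem
Step 5: 1.258 × 1.125⁵ = 2.2670rem
Difference: 2.2670 − 1.5922 = 0.6748rem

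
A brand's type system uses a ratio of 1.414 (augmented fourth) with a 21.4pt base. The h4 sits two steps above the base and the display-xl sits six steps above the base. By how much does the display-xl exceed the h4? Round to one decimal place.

128.3pt

Step 2: 21.4 × 1.414² = 42.787pt
Step 6: 21.4 × 1.414⁶ = 171.045pt
Difference: 171.045 − 42.787 = 128.258pt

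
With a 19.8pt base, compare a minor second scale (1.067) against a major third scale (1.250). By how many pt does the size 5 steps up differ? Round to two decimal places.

33.04pt

Minor second: 19.8 × 1.067⁵ = 27.3834pt
Major third: 19.8 × 1.250⁵ = 60.4248pt
Difference: 60.4248 − 27.3834 = 33.0414pt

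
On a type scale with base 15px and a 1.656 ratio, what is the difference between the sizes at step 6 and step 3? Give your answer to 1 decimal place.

Step 3: 15.0 × 1.656³ = 68.120px
Step 6: 15.0 × 1.656⁶ = 309.352px
Difference: 309.352 − 68.120 = 241.232px

241.2px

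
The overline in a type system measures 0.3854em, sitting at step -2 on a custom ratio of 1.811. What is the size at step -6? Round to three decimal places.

Moving from step -2 to step -6 is 4 steps down, so divide by r⁴.
0.3854 ÷ 1.811⁴ = 0.3854 ÷ 10.75657 ≈ 0.036

0.036em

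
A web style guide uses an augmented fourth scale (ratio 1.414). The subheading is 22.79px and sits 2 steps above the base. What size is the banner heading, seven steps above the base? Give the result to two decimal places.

128.82px

Moving from step +2 to step +7 is 5 steps up, so multiply by r⁵.
22.79 × 1.414⁵ = 22.79 × 5.65258 ≈ 128.822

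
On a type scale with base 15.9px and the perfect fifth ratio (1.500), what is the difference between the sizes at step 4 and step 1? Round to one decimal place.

56.6px

Step 1: 15.9 × 1.500 = 23.850px
Step 4: 15.9 × 1.500⁴ = 80.494px
Difference: 80.494 − 23.850 = 56.644px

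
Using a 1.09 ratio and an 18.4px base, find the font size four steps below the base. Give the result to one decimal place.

13.0px

18.4 ÷ 1.09⁴ = 18.4 ÷ 1.41158 ≈ 13.04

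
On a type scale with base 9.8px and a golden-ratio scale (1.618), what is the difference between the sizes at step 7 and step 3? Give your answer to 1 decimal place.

Step 3: 9.8 × 1.618³ = 41.511px
Step 7: 9.8 × 1.618⁷ = 284.496px
Difference: 284.496 − 41.511 = 242.985px

243.0px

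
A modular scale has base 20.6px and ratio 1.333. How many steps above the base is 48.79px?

1.333ⁿ = 48.79 / 20.6 = 2.3684
n = ln(2.3684) / ln(1.333) = 0.8622 / 0.2874 ≈ 3.00

3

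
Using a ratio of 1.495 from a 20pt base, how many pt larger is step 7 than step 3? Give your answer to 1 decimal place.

267.0pt

Step 3: 20.0 × 1.495³ = 66.827pt
Step 7: 20.0 × 1.495⁷ = 333.825pt
Difference: 333.825 − 66.827 = 266.998pt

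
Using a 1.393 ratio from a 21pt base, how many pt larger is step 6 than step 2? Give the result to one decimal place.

112.7pt

Step 2: 21.0 × 1.393² = 40.749pt
Step 6: 21.0 × 1.393⁶ = 153.436pt
Difference: 153.436 − 40.749 = 112.687pt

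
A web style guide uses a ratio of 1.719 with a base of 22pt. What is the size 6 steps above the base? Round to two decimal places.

567.65pt

22.0 × 1.719⁶ = 22.0 × 25.80211 ≈ 567.65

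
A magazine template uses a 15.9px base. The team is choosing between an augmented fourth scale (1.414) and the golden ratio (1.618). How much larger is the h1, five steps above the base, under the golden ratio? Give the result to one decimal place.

Augmented fourth: 15.9 × 1.414⁵ = 89.876px
Golden ratio: 15.9 × 1.618⁵ = 176.315px
Difference: 176.315 − 89.876 = 86.439px

86.4px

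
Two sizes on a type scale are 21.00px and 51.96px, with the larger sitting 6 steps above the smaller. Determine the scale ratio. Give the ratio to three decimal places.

1.163

r⁶ = 51.96 / 21.00, so r = (51.96/21.00)^(1/6).
r = 2.4743^(1/6) ≈ 1.1630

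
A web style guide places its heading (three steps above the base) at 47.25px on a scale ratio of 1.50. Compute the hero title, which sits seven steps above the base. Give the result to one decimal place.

239.2px

The gap is 7 − (3) = 4 steps, so the factor is 1.50^4.
47.25 × 1.50⁴ = 47.25 × 5.06250 ≈ 239.203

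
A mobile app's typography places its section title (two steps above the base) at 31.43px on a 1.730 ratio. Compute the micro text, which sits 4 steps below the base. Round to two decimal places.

Moving from step +2 to step -4 is 6 steps down, so divide by r⁶.
31.43 ÷ 1.730⁶ = 31.43 ÷ 26.80875 ≈ 1.172

1.17px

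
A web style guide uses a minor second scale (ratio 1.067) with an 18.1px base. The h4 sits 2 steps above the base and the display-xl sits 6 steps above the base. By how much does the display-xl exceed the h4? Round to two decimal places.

Step 2: 18.1 × 1.067² = 20.6067px
Step 6: 18.1 × 1.067⁶ = 26.7095px
Difference: 26.7095 − 20.6067 = 6.1028px

6.10px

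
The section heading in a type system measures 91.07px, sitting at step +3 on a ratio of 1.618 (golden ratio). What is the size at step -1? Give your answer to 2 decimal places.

13.29px

91.07 ÷ 1.618⁴ = 91.07 ÷ 6.85353 ≈ 13.288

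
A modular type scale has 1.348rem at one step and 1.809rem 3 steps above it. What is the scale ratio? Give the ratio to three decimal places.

r³ = 1.809 / 1.348, so r = (1.809/1.348)^(1/3).
r = 1.3420^(1/3) ≈ 1.1030

1.103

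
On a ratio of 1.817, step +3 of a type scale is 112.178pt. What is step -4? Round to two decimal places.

1.72pt

The gap is -4 − (3) = -7 steps, so the factor is 1.817^-7.
112.178 ÷ 1.817⁷ = 112.178 ÷ 65.38596 ≈ 1.716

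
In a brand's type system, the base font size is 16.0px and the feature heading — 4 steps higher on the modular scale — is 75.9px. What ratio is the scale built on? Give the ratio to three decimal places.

The ratio satisfies 16.0 × r⁴ = 75.9, so r = (75.9 / 16.0)^(1/4).
r = 4.7438^(1/4) ≈ 1.4758

1.476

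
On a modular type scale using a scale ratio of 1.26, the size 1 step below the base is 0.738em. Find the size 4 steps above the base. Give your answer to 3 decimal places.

2.344em

Moving from step -1 to step +4 is 5 steps up, so multiply by r⁵.
0.738 × 1.26⁵ = 0.738 × 3.17580 ≈ 2.344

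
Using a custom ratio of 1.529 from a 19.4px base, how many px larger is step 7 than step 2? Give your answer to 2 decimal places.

333.66px

Step 2: 19.4 × 1.529² = 45.3541px
Step 7: 19.4 × 1.529⁷ = 379.0130px
Difference: 379.0130 − 45.3541 = 333.6589px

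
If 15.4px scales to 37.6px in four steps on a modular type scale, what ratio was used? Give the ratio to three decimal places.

1.250

r⁴ = 37.6 / 15.4, so r = (37.6/15.4)^(1/4).
r = 2.4416^(1/4) ≈ 1.2500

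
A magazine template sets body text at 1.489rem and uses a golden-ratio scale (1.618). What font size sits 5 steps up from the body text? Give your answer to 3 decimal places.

16.512rem

Every step multiplies by the scale ratio.
1.489 × 1.618⁵ = 1.489 × 11.08901 ≈ 16.512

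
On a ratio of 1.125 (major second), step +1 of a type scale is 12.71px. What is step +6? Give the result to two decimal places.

22.90px

Moving from step +1 to step +6 is 5 steps up, so multiply by r⁵.
12.71 × 1.125⁵ = 12.71 × 1.80203 ≈ 22.904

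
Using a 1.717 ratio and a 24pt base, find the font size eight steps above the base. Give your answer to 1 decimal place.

24.0 × 1.717⁸ = 24.0 × 75.53746 ≈ 1812.90

1812.9pt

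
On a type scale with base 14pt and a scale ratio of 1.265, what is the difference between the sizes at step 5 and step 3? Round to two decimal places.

Step 3: 14.0 × 1.265³ = 28.3400pt
Step 5: 14.0 × 1.265⁵ = 45.3504pt
Difference: 45.3504 − 28.3400 = 17.0104pt

17.01pt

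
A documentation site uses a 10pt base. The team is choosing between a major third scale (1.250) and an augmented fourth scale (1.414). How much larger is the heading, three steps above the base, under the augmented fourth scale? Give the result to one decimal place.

Major third: 10.0 × 1.250³ = 19.531pt
Augmented fourth: 10.0 × 1.414³ = 28.271pt
Difference: 28.271 − 19.531 = 8.740pt

8.7pt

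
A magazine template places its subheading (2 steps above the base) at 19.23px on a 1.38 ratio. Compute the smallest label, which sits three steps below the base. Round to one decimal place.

3.8px

Moving from step +2 to step -3 is 5 steps down, so divide by r⁵.
19.23 ÷ 1.38⁵ = 19.23 ÷ 5.00490 ≈ 3.842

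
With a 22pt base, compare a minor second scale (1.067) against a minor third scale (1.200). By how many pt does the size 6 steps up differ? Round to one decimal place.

33.2pt

Minor second: 22.0 × 1.067⁶ = 32.465pt
Minor third: 22.0 × 1.200⁶ = 65.692pt
Difference: 65.692 − 32.465 = 33.227pt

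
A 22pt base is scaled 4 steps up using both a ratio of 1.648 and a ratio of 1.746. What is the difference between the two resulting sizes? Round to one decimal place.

42.2pt

At 1.648: 22.0 × 1.648⁴ = 162.275pt
At 1.746: 22.0 × 1.746⁴ = 204.456pt
Difference: 204.456 − 162.275 = 42.181pt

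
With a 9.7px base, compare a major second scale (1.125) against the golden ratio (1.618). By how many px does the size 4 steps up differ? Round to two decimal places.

Major second: 9.7 × 1.125⁴ = 15.5375px
Golden ratio: 9.7 × 1.618⁴ = 66.4792px
Difference: 66.4792 − 15.5375 = 50.9417px

50.94px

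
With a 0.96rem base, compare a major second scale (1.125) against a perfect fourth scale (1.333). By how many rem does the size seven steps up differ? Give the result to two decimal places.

4.99rem

Major second: 0.96 × 1.125⁷ = 2.1895rem
Perfect fourth: 0.96 × 1.333⁷ = 7.1793rem
Difference: 7.1793 − 2.1895 = 4.9898rem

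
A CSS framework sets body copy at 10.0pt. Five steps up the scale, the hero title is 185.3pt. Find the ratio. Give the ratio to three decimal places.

The ratio satisfies 10.0 × r⁵ = 185.3, so r = (185.3 / 10.0)^(1/5).
r = 18.5300^(1/5) ≈ 1.7930

1.793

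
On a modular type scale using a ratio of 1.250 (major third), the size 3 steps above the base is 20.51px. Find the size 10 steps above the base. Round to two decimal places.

The gap is 10 − (3) = 7 steps, so the factor is 1.250^7.
20.51 × 1.250⁷ = 20.51 × 4.76837 ≈ 97.799

97.80px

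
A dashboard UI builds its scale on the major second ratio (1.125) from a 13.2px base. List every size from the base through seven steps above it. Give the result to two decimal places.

Step 0: 13.2px
Step 1: 13.2 × 1.125 = 14.85
Step 2: 13.2 × 1.125² = 16.71
Step 3: 13.2 × 1.125³ = 18.79
Step 4: 13.2 × 1.125⁴ = 21.14
Step 5: 13.2 × 1.125⁵ = 23.79
Step 6: 13.2 × 1.125⁶ = 26.76
Step 7: 13.2 × 1.125⁷ = 30.11

13.20px, 14.85px, 16.71px, 18.79px, 21.14px, 23.79px, 26.76px, 30.11px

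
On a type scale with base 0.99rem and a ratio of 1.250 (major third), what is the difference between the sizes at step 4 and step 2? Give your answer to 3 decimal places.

Step 2: 0.99 × 1.250² = 1.54688rem
Step 4: 0.99 × 1.250⁴ = 2.41699rem
Difference: 2.41699 − 1.54688 = 0.87011rem

0.870rem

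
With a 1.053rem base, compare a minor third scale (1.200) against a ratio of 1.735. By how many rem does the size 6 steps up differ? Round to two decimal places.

25.58rem

Minor third: 1.053 × 1.200⁶ = 3.1442rem
At 1.735: 1.053 × 1.735⁶ = 28.7227rem
Difference: 28.7227 − 3.1442 = 25.5785rem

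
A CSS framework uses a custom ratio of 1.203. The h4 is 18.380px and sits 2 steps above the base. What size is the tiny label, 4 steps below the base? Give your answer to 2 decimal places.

6.06px

18.380 ÷ 1.203⁶ = 18.380 ÷ 3.03105 ≈ 6.064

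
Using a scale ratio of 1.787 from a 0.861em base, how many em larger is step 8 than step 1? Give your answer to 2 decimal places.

Step 1: 0.861 × 1.787 = 1.5386em
Step 8: 0.861 × 1.787⁸ = 89.5364em
Difference: 89.5364 − 1.5386 = 87.9978em

88.00em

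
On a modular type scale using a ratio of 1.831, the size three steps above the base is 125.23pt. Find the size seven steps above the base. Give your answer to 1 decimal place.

Moving from step +3 to step +7 is 4 steps up, so multiply by r⁴.
125.23 × 1.831⁴ = 125.23 × 11.23967 ≈ 1407.543

1407.5pt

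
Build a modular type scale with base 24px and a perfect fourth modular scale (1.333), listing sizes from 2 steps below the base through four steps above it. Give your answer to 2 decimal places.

13.51px, 18.00px, 24.00px, 31.99px, 42.65px, 56.85px, 75.78px

Step -2: 24.0 ÷ 1.333² = 13.51
Step -1: 24.0 ÷ 1.333 = 18.00
Step 0: 24px
Step 1: 24.0 × 1.333 = 31.99
Step 2: 24.0 × 1.333² = 42.65
Step 3: 24.0 × 1.333³ = 56.85
Step 4: 24.0 × 1.333⁴ = 75.78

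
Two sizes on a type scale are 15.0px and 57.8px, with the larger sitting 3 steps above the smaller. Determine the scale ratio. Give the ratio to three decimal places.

1.568

r³ = 57.8 / 15.0, so r = (57.8/15.0)^(1/3).
r = 3.8533^(1/3) ≈ 1.5678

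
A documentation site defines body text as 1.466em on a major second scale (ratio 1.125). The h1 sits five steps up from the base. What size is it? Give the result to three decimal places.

2.642em

Each step on a modular scale multiplies by the ratio, so the size n steps from the base is base × ratioⁿ.
1.466 × 1.125⁵ = 1.466 × 1.80203 ≈ 2.642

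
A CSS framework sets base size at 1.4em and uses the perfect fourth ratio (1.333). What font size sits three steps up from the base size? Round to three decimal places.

3.316em

1.4 × 1.333³ = 1.4 × 2.36859 ≈ 3.316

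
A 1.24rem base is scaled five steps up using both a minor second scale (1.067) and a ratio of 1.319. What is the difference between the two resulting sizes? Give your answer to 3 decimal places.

3.236rem

Minor second: 1.24 × 1.067⁵ = 1.71492rem
At 1.319: 1.24 × 1.319⁵ = 4.95046rem
Difference: 4.95046 − 1.71492 = 3.23554rem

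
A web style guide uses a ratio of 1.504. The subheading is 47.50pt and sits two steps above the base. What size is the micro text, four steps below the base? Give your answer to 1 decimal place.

The gap is -4 − (2) = -6 steps, so the factor is 1.504^-6.
47.50 ÷ 1.504⁶ = 47.50 ÷ 11.57409 ≈ 4.104

4.1pt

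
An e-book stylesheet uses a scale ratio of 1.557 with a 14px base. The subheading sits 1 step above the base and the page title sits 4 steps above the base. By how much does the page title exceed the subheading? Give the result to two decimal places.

Step 1: 14.0 × 1.557 = 21.7980px
Step 4: 14.0 × 1.557⁴ = 82.2778px
Difference: 82.2778 − 21.7980 = 60.4798px

60.48px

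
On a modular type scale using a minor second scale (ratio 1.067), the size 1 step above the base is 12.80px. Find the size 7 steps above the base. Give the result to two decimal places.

18.89px

12.80 × 1.067⁶ = 12.80 × 1.47566 ≈ 18.888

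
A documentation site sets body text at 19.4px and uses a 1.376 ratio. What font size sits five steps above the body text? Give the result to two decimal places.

95.70px

19.4 × 1.376⁵ = 19.4 × 4.93278 ≈ 95.70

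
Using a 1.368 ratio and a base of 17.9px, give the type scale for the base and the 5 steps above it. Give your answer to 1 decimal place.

Step 0: 17.9px
Step 1: 17.9 × 1.368 = 24.5
Step 2: 17.9 × 1.368² = 33.5
Step 3: 17.9 × 1.368³ = 45.8
Step 4: 17.9 × 1.368⁴ = 62.7
Step 5: 17.9 × 1.368⁵ = 85.8

17.9px, 24.5px, 33.5px, 45.8px, 62.7px, 85.8px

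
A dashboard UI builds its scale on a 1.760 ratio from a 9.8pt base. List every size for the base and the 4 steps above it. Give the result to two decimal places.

9.80pt, 17.25pt, 30.36pt, 53.43pt, 94.03pt

Step 0: 9.8pt
Step 1: 9.8 × 1.760 = 17.25
Step 2: 9.8 × 1.760² = 30.36
Step 3: 9.8 × 1.760³ = 53.43
Step 4: 9.8 × 1.760⁴ = 94.03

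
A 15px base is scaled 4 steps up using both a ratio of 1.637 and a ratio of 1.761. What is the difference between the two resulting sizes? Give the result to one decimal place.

36.5px

At 1.637: 15.0 × 1.637⁴ = 107.717px
At 1.761: 15.0 × 1.761⁴ = 144.254px
Difference: 144.254 − 107.717 = 36.537px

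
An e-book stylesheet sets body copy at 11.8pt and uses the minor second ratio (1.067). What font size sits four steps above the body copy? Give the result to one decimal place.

15.3pt

11.8 × 1.067⁴ = 11.8 × 1.29616 ≈ 15.29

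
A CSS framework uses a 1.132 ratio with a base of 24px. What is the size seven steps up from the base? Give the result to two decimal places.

Every step multiplies by the scale ratio.
24.0 × 1.132⁷ = 24.0 × 2.38191 ≈ 57.17

57.17px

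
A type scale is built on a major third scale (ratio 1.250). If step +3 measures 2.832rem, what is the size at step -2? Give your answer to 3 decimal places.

0.928rem

Moving from step +3 to step -2 is 5 steps down, so divide by r⁵.
2.832 ÷ 1.250⁵ = 2.832 ÷ 3.05176 ≈ 0.928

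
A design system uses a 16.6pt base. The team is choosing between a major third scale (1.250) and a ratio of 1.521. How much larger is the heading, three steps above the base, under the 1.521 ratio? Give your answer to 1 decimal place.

26.0pt

Major third: 16.6 × 1.250³ = 32.422pt
At 1.521: 16.6 × 1.521³ = 58.411pt
Difference: 58.411 − 32.422 = 25.989pt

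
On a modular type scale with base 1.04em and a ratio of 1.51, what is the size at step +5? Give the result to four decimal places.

8.1643em

Every step multiplies by the scale ratio.
1.04 × 1.51⁵ = 1.04 × 7.85027 ≈ 8.1643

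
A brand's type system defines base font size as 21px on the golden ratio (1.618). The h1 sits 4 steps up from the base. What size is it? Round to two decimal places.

Each step on a modular scale multiplies by the ratio, so the size n steps from the base is base × ratioⁿ.
21.0 × 1.618⁴ = 21.0 × 6.85353 ≈ 143.92

143.92px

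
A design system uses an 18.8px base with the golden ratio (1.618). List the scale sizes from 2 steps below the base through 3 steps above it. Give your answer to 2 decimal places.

Step -2: 18.8 ÷ 1.618² = 7.18
Step -1: 18.8 ÷ 1.618 = 11.62
Step 0: 18.8px
Step 1: 18.8 × 1.618 = 30.42
Step 2: 18.8 × 1.618² = 49.22
Step 3: 18.8 × 1.618³ = 79.63

7.18px, 11.62px, 18.80px, 30.42px, 49.22px, 79.63px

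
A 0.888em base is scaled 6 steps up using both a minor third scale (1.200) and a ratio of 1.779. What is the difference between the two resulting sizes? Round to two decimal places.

25.50em

Minor third: 0.888 × 1.200⁶ = 2.6516em
At 1.779: 0.888 × 1.779⁶ = 28.1494em
Difference: 28.1494 − 2.6516 = 25.4978em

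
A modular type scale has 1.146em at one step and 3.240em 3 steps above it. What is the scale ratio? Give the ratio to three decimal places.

1.414

The ratio satisfies 1.146 × r³ = 3.240, so r = (3.240 / 1.146)^(1/3).
r = 2.8272^(1/3) ≈ 1.4140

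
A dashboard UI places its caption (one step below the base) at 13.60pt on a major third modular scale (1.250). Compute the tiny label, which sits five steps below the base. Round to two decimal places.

Moving from step -1 to step -5 is 4 steps down, so divide by r⁴.
13.60 ÷ 1.250⁴ = 13.60 ÷ 2.44141 ≈ 5.571

5.57pt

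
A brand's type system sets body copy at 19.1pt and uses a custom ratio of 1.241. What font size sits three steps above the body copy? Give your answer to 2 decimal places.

Every step multiplies by the scale ratio.
19.1 × 1.241³ = 19.1 × 1.91124 ≈ 36.50

36.50pt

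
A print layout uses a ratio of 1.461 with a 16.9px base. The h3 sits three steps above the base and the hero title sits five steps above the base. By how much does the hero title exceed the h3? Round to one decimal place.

Step 3: 16.9 × 1.461³ = 52.703px
Step 5: 16.9 × 1.461⁵ = 112.496px
Difference: 112.496 − 52.703 = 59.793px

59.8px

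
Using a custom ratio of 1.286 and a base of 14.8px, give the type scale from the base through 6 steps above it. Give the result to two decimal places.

Step 0: 14.8px
Step 1: 14.8 × 1.286 = 19.03
Step 2: 14.8 × 1.286² = 24.48
Step 3: 14.8 × 1.286³ = 31.48
Step 4: 14.8 × 1.286⁴ = 40.48
Step 5: 14.8 × 1.286⁵ = 52.06
Step 6: 14.8 × 1.286⁶ = 66.94

14.80px, 19.03px, 24.48px, 31.48px, 40.48px, 52.06px, 66.94px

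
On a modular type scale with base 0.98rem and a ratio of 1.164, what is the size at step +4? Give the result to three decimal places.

1.799rem

Every step multiplies by the scale ratio.
0.98 × 1.164⁴ = 0.98 × 1.83574 ≈ 1.799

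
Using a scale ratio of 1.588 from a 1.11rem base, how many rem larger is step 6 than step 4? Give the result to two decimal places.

Step 4: 1.11 × 1.588⁴ = 7.0587rem
Step 6: 1.11 × 1.588⁶ = 17.8002rem
Difference: 17.8002 − 7.0587 = 10.7415rem

10.74rem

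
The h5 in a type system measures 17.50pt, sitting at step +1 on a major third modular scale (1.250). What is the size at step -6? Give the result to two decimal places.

3.67pt

17.50 ÷ 1.250⁷ = 17.50 ÷ 4.76837 ≈ 3.670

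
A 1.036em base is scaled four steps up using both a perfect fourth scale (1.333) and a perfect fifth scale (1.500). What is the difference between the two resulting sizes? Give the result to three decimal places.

Perfect fourth: 1.036 × 1.333⁴ = 3.27100em
Perfect fifth: 1.036 × 1.500⁴ = 5.24475em
Difference: 5.24475 − 3.27100 = 1.97375em

1.974em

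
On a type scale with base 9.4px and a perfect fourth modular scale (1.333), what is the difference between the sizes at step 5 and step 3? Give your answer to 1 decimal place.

17.3px

Step 3: 9.4 × 1.333³ = 22.265px
Step 5: 9.4 × 1.333⁵ = 39.562px
Difference: 39.562 − 22.265 = 17.297px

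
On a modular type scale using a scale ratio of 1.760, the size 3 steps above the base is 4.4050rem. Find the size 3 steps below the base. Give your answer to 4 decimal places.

4.4050 ÷ 1.760⁶ = 4.4050 ÷ 29.72186 ≈ 0.1482

0.1482rem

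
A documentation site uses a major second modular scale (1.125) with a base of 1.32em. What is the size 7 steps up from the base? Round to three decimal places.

3.011em

1.32 × 1.125⁷ = 1.32 × 2.28070 ≈ 3.011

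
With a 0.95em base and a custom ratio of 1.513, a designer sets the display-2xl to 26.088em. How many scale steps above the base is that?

1.513ⁿ = 26.088 / 0.95 = 27.4611
n = ln(27.4611) / ln(1.513) = 3.3128 / 0.4141 ≈ 8.00

8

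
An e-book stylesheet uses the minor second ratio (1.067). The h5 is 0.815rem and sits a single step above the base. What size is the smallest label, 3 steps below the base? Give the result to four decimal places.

0.6288rem

Moving from step +1 to step -3 is 4 steps down, so divide by r⁴.
0.815 ÷ 1.067⁴ = 0.815 ÷ 1.29616 ≈ 0.6288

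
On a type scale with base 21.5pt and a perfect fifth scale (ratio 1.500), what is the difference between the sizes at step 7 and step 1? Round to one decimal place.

Step 1: 21.5 × 1.500 = 32.250pt
Step 7: 21.5 × 1.500⁷ = 367.348pt
Difference: 367.348 − 32.250 = 335.098pt

335.1pt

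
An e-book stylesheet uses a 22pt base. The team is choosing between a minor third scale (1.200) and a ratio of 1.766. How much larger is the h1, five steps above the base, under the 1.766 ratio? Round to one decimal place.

323.2pt

Minor third: 22.0 × 1.200⁵ = 54.743pt
At 1.766: 22.0 × 1.766⁵ = 377.899pt
Difference: 377.899 − 54.743 = 323.156pt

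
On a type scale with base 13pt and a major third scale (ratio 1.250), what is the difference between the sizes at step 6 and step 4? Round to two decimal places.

17.85pt

Step 4: 13.0 × 1.250⁴ = 31.7383pt
Step 6: 13.0 × 1.250⁶ = 49.5911pt
Difference: 49.5911 − 31.7383 = 17.8528pt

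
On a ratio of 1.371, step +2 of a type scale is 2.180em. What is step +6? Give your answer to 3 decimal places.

7.702em

2.180 × 1.371⁴ = 2.180 × 3.53305 ≈ 7.702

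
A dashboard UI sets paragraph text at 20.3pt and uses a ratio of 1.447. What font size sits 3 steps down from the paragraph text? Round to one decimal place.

A modular type scale is a geometric sequence: sizeₙ = base × rⁿ.
20.3 ÷ 1.447³ = 20.3 ÷ 3.02974 ≈ 6.70

6.7pt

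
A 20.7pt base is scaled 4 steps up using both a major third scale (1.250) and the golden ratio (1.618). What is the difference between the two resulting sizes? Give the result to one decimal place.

91.3pt

Major third: 20.7 × 1.250⁴ = 50.537pt
Golden ratio: 20.7 × 1.618⁴ = 141.868pt
Difference: 141.868 − 50.537 = 91.331pt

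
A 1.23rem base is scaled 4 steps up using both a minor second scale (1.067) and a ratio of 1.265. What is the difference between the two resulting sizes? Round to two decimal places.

Minor second: 1.23 × 1.067⁴ = 1.5943rem
At 1.265: 1.23 × 1.265⁴ = 3.1497rem
Difference: 3.1497 − 1.5943 = 1.5554rem

1.56rem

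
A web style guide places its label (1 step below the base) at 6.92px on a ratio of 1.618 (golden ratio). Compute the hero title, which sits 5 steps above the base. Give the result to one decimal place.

124.2px

6.92 × 1.618⁶ = 6.92 × 17.94201 ≈ 124.159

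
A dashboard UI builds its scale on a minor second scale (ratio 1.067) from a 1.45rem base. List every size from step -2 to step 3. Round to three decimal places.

Step -2: 1.45 ÷ 1.067² = 1.274
Step -1: 1.45 ÷ 1.067 = 1.359
Step 0: 1.45rem
Step 1: 1.45 × 1.067 = 1.547
Step 2: 1.45 × 1.067² = 1.651
Step 3: 1.45 × 1.067³ = 1.761

1.274rem, 1.359rem, 1.450rem, 1.547rem, 1.651rem, 1.761rem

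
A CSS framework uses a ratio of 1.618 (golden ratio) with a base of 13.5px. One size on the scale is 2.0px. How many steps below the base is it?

4

1.618ⁿ = 13.5 / 2.0 = 6.7500
n = ln(6.7500) / ln(1.618) = 1.9095 / 0.4812 ≈ 3.97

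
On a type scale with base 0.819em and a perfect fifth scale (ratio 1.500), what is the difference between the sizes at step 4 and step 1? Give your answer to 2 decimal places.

Step 1: 0.819 × 1.500 = 1.2285em
Step 4: 0.819 × 1.500⁴ = 4.1462em
Difference: 4.1462 − 1.2285 = 2.9177em

2.92em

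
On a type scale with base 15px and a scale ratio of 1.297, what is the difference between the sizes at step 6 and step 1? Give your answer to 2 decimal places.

51.95px

Step 1: 15.0 × 1.297 = 19.4550px
Step 6: 15.0 × 1.297⁶ = 71.4054px
Difference: 71.4054 − 19.4550 = 51.9504px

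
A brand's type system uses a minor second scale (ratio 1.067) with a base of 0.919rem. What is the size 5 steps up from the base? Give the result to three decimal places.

1.271rem

0.919 × 1.067⁵ = 0.919 × 1.38300 ≈ 1.271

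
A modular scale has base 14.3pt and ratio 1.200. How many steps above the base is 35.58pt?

1.200ⁿ = 35.58 / 14.3 = 2.4881
n = ln(2.4881) / ln(1.200) = 0.9115 / 0.1823 ≈ 5.00

5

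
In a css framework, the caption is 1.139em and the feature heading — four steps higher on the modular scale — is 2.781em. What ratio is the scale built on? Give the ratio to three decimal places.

1.250

The ratio satisfies 1.139 × r⁴ = 2.781, so r = (2.781 / 1.139)^(1/4).
r = 2.4416^(1/4) ≈ 1.2500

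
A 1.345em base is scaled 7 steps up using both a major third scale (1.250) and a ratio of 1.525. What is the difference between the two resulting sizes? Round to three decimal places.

Major third: 1.345 × 1.250⁷ = 6.41346em
At 1.525: 1.345 × 1.525⁷ = 25.79949em
Difference: 25.79949 − 6.41346 = 19.38603em

19.386em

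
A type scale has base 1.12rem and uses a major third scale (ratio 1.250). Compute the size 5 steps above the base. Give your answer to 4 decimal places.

1.12 × 1.250⁵ = 1.12 × 3.05176 ≈ 3.4180

3.4180rem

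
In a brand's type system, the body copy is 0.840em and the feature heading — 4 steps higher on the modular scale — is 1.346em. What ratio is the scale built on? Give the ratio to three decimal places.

The ratio satisfies 0.840 × r⁴ = 1.346, so r = (1.346 / 0.840)^(1/4).
r = 1.6024^(1/4) ≈ 1.1251

1.125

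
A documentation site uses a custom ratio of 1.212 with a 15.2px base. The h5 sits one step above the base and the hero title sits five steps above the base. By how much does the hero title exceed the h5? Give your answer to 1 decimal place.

Step 1: 15.2 × 1.212 = 18.422px
Step 5: 15.2 × 1.212⁵ = 39.752px
Difference: 39.752 − 18.422 = 21.330px

21.3px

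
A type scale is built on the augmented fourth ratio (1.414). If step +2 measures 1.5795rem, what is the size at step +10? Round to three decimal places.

25.241rem

1.5795 × 1.414⁸ = 1.5795 × 15.98068 ≈ 25.241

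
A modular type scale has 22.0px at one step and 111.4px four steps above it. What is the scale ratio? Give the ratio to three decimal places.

The ratio satisfies 22.0 × r⁴ = 111.4, so r = (111.4 / 22.0)^(1/4).
r = 5.0636^(1/4) ≈ 1.5001

1.500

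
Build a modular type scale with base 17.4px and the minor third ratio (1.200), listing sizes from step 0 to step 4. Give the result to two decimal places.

17.40px, 20.88px, 25.06px, 30.07px, 36.08px

Step 0: 17.4px
Step 1: 17.4 × 1.200 = 20.88
Step 2: 17.4 × 1.200² = 25.06
Step 3: 17.4 × 1.200³ = 30.07
Step 4: 17.4 × 1.200⁴ = 36.08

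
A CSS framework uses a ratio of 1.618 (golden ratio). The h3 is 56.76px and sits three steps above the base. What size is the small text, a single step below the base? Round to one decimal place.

8.3px

Moving from step +3 to step -1 is 4 steps down, so divide by r⁴.
56.76 ÷ 1.618⁴ = 56.76 ÷ 6.85353 ≈ 8.282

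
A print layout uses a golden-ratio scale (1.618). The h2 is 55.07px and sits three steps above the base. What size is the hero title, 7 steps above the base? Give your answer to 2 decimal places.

The gap is 7 − (3) = 4 steps, so the factor is 1.618^4.
55.07 × 1.618⁴ = 55.07 × 6.85353 ≈ 377.424

377.42px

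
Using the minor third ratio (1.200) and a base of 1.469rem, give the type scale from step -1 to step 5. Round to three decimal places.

Step -1: 1.469 ÷ 1.200 = 1.224
Step 0: 1.469rem
Step 1: 1.469 × 1.200 = 1.763
Step 2: 1.469 × 1.200² = 2.115
Step 3: 1.469 × 1.200³ = 2.538
Step 4: 1.469 × 1.200⁴ = 3.046
Step 5: 1.469 × 1.200⁵ = 3.655

1.224rem, 1.469rem, 1.763rem, 2.115rem, 2.538rem, 3.046rem, 3.655rem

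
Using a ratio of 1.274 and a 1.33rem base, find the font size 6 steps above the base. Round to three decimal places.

5.687rem

A modular type scale is a geometric sequence: sizeₙ = base × rⁿ.
1.33 × 1.274⁶ = 1.33 × 4.27579 ≈ 5.687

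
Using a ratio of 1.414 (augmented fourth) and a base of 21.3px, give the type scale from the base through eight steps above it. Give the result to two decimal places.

Step 0: 21.3px
Step 1: 21.3 × 1.414 = 30.12
Step 2: 21.3 × 1.414² = 42.59
Step 3: 21.3 × 1.414³ = 60.22
Step 4: 21.3 × 1.414⁴ = 85.15
Step 5: 21.3 × 1.414⁵ = 120.40
Step 6: 21.3 × 1.414⁶ = 170.25
Step 7: 21.3 × 1.414⁷ = 240.73
Step 8: 21.3 × 1.414⁸ = 340.39

21.30px, 30.12px, 42.59px, 60.22px, 85.15px, 120.40px, 170.25px, 240.73px, 340.39px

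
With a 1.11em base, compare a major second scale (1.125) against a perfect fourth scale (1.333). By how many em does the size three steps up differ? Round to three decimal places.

Major second: 1.11 × 1.125³ = 1.58045em
Perfect fourth: 1.11 × 1.333³ = 2.62914em
Difference: 2.62914 − 1.58045 = 1.04869em

1.049em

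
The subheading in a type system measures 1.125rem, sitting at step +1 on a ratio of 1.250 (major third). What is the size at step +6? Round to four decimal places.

The gap is 6 − (1) = 5 steps, so the factor is 1.250^5.
1.125 × 1.250⁵ = 1.125 × 3.05176 ≈ 3.4332

3.4332rem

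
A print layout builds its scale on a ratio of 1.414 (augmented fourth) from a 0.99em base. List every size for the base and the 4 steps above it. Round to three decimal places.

0.990em, 1.400em, 1.979em, 2.799em, 3.958em

Step 0: 0.99em
Step 1: 0.99 × 1.414 = 1.400
Step 2: 0.99 × 1.414² = 1.979
Step 3: 0.99 × 1.414³ = 2.799
Step 4: 0.99 × 1.414⁴ = 3.958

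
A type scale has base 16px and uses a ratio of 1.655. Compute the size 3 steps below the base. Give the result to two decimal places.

Each step on a modular scale multiplies by the ratio, so the size n steps from the base is base × ratioⁿ.
16.0 ÷ 1.655³ = 16.0 ÷ 4.53309 ≈ 3.53

3.53px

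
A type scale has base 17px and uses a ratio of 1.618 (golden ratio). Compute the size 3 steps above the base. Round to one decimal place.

17.0 × 1.618³ = 17.0 × 4.23580 ≈ 72.01

72.0px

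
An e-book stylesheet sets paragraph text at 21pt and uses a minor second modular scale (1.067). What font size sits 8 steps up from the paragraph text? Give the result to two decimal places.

35.28pt

A modular type scale is a geometric sequence: sizeₙ = base × rⁿ.
21.0 × 1.067⁸ = 21.0 × 1.68002 ≈ 35.28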